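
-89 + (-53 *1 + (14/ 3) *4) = -370/ 3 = -123.33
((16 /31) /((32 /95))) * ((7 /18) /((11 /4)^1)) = 665 /3069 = 0.22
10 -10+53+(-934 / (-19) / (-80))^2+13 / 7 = 55.23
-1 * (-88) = 88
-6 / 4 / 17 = -3 / 34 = -0.09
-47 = -47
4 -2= 2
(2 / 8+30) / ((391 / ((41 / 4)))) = 4961 / 6256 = 0.79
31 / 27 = 1.15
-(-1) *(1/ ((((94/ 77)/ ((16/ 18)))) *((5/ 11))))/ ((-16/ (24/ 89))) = -1694/ 62745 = -0.03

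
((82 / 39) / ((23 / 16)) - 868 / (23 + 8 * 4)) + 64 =2451004 / 49335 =49.68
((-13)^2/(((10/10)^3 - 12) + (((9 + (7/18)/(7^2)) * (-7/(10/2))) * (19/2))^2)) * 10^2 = 21902400/18587713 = 1.18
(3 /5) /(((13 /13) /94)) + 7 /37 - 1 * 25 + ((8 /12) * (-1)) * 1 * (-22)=25672 /555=46.26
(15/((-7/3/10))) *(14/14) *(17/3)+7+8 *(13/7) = -2397/7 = -342.43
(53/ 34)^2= 2809/ 1156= 2.43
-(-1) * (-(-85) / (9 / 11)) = 935 / 9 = 103.89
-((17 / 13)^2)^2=-83521 / 28561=-2.92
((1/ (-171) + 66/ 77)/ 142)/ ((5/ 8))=4076/ 424935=0.01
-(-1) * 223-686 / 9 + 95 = 2176 / 9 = 241.78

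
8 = 8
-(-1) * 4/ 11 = 4/ 11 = 0.36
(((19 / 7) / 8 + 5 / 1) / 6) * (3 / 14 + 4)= 17641 / 4704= 3.75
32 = 32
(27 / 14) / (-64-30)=-27 / 1316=-0.02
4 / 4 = 1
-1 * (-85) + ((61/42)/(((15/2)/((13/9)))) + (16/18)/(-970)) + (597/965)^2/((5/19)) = 22210825327129/256082218875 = 86.73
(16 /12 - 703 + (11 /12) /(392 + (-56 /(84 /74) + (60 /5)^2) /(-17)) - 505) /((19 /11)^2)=-1817364461 /4493424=-404.45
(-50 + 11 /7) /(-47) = 339 /329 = 1.03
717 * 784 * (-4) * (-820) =1843779840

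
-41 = -41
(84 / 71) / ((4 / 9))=189 / 71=2.66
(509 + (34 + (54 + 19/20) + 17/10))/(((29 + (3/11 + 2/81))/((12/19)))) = 32057289/2479880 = 12.93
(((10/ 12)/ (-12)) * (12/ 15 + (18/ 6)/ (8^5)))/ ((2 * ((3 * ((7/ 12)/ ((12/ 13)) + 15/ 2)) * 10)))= -131087/ 1151139840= -0.00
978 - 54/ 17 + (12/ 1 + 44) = 1030.82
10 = 10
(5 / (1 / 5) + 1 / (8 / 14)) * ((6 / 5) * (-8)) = -1284 / 5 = -256.80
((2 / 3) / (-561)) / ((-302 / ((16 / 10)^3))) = 512 / 31766625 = 0.00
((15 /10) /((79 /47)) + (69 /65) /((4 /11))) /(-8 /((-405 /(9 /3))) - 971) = -2113857 /538464316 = -0.00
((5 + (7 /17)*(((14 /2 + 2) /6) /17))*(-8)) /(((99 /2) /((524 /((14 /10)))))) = -61014560 /200277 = -304.65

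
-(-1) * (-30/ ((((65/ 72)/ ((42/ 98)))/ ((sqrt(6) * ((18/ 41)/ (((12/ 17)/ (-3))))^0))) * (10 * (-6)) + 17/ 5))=4957200/ 128828809 + 30712500 * sqrt(6)/ 128828809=0.62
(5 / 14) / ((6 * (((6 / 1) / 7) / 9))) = 5 / 8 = 0.62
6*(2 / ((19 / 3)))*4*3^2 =68.21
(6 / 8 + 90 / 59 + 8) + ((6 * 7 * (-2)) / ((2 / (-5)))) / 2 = 115.28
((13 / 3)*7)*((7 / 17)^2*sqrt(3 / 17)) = 4459*sqrt(51) / 14739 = 2.16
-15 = -15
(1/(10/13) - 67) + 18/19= -12303/190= -64.75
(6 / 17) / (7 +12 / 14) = 42 / 935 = 0.04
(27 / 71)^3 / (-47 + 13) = -19683 / 12168974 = -0.00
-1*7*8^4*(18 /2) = -258048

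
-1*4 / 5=-4 / 5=-0.80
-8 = -8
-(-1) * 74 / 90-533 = -23948 / 45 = -532.18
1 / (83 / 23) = 23 / 83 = 0.28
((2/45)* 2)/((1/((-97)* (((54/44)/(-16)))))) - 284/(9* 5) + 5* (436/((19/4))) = 453.30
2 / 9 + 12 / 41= 190 / 369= 0.51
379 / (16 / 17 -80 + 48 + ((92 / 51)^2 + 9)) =-985779 / 48911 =-20.15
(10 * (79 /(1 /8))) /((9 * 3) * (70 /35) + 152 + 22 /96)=303360 /9899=30.65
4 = 4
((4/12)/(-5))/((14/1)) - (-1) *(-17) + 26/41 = -140951/8610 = -16.37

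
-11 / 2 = -5.50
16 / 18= 8 / 9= 0.89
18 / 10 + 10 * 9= 459 / 5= 91.80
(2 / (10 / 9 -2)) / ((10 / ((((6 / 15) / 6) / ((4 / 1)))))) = -3 / 800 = -0.00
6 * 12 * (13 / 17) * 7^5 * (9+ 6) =235970280 / 17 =13880604.71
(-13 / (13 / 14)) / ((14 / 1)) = -1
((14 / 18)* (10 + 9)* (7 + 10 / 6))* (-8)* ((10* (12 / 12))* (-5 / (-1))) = -1383200 / 27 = -51229.63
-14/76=-7/38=-0.18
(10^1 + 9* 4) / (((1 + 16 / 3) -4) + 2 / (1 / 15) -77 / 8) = 1104 / 545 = 2.03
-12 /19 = -0.63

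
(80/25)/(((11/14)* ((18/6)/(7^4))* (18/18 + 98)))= 537824/16335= 32.92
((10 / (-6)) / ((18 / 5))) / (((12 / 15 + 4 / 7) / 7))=-6125 / 2592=-2.36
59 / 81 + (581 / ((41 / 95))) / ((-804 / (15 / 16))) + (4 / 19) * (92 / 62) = -4436745035 / 8387623872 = -0.53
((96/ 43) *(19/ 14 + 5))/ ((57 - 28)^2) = 4272/ 253141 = 0.02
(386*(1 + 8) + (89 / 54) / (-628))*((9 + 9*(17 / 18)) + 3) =4830218159 / 67824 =71216.95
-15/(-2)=15/2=7.50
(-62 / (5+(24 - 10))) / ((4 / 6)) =-93 / 19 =-4.89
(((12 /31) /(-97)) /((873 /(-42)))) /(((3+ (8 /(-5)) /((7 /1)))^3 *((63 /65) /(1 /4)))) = 5573750 /2395867931703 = 0.00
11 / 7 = 1.57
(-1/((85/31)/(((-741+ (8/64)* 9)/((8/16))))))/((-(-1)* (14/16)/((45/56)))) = 1651401/3332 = 495.62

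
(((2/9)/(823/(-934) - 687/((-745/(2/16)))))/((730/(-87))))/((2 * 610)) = 4035814/142387636245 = 0.00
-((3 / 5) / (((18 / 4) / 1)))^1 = -2 / 15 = -0.13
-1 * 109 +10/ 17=-1843/ 17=-108.41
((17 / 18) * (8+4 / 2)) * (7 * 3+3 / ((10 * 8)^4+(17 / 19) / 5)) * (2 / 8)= 385877336365 / 7782400034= 49.58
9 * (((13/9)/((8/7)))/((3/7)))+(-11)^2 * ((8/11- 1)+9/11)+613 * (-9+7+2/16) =-6341/6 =-1056.83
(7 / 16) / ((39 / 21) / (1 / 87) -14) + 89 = 1471041 / 16528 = 89.00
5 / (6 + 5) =0.45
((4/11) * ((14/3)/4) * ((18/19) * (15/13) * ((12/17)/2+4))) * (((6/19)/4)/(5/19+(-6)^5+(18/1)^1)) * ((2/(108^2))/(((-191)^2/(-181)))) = 234395/13411819453889142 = 0.00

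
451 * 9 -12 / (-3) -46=4017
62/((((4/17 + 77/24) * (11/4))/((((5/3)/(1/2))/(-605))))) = -67456/1870055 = -0.04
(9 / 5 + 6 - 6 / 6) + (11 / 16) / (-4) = 2121 / 320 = 6.63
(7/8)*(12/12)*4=3.50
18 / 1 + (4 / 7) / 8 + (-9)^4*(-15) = -1377557 / 14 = -98396.93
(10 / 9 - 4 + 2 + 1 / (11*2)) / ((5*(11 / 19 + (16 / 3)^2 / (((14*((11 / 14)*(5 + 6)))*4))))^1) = -0.26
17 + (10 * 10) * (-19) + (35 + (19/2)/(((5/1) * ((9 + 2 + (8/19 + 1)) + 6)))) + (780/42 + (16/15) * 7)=-1821.86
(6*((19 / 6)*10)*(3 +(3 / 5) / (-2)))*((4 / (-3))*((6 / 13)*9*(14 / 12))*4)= -172368 / 13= -13259.08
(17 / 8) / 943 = 17 / 7544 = 0.00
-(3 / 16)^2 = -9 / 256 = -0.04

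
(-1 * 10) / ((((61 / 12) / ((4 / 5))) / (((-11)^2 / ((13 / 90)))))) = -1045440 / 793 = -1318.34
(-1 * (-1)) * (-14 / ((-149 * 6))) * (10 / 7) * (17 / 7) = 170 / 3129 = 0.05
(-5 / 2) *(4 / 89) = -10 / 89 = -0.11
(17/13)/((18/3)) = 17/78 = 0.22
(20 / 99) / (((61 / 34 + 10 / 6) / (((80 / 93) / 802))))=27200 / 434426157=0.00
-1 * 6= -6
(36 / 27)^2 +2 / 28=233 / 126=1.85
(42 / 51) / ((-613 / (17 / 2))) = -7 / 613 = -0.01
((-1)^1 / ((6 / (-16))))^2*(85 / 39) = 5440 / 351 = 15.50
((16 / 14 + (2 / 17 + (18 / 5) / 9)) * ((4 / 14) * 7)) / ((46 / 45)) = 8892 / 2737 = 3.25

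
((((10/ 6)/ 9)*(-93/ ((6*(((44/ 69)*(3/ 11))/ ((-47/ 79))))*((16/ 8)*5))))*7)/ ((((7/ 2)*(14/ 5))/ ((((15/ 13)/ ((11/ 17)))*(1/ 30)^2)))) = 569687/ 409945536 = 0.00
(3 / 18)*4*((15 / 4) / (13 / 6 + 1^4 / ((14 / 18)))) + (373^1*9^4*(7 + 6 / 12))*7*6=22355656176 / 29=770884695.72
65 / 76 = 0.86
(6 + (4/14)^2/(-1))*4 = 1160/49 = 23.67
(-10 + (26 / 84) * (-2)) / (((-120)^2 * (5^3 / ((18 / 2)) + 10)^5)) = -0.00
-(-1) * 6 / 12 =1 / 2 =0.50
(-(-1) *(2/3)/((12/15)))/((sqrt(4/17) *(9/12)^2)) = 20 *sqrt(17)/27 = 3.05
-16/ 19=-0.84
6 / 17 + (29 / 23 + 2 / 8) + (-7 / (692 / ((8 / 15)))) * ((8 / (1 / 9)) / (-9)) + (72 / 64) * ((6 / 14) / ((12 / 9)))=515603453 / 227280480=2.27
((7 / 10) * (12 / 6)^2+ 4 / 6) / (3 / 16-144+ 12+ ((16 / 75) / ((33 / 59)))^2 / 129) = -43830072000 / 1666529404949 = -0.03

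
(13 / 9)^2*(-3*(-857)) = 144833 / 27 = 5364.19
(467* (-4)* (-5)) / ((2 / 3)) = 14010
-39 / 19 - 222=-4257 / 19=-224.05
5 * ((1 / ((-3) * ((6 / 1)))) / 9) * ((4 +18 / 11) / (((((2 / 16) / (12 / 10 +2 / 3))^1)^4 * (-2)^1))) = 39023280128 / 9021375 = 4325.65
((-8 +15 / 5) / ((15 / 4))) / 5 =-4 / 15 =-0.27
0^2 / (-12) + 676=676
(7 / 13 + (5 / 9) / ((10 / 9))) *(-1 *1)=-1.04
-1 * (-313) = 313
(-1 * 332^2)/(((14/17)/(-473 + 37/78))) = 17265735364/273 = 63244451.88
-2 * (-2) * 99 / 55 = 36 / 5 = 7.20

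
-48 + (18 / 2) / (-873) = -4657 / 97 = -48.01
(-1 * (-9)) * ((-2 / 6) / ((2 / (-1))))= 3 / 2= 1.50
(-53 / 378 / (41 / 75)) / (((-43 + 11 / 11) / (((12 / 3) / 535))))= 0.00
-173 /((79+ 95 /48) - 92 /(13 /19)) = 107952 /33373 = 3.23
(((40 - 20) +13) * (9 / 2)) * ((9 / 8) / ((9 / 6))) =891 / 8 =111.38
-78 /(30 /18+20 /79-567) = 9243 /66962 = 0.14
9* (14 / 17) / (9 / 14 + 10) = 1764 / 2533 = 0.70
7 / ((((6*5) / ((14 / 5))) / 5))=49 / 15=3.27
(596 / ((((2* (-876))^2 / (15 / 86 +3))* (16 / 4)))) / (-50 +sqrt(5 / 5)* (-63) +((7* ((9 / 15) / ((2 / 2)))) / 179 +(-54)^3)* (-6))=1733615 / 10627984543410816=0.00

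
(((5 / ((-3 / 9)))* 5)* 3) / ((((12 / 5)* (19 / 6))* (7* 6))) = -375 / 532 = -0.70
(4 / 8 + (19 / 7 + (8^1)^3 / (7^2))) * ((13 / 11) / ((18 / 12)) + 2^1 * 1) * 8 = 492752 / 1617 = 304.73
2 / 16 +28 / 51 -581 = -236773 / 408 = -580.33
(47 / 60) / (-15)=-47 / 900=-0.05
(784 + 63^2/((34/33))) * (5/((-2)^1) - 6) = -157633/4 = -39408.25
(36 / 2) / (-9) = -2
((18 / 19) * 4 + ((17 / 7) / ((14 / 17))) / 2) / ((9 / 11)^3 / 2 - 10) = -26091593 / 48209042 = -0.54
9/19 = 0.47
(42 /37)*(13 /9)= 182 /111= 1.64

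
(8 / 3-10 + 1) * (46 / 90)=-437 / 135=-3.24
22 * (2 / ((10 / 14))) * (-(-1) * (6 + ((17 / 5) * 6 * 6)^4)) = 43207229199288 / 3125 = 13826313343.77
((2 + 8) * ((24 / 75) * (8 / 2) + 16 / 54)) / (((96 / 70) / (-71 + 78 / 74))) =-2409428 / 2997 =-803.95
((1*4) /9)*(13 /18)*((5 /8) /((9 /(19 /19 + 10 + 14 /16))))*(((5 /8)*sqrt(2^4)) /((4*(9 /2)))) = 30875 /839808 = 0.04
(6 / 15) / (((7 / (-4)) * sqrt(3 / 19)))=-8 * sqrt(57) / 105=-0.58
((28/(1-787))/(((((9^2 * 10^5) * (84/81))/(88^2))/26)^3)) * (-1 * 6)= 15568478068/5289093017578125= 0.00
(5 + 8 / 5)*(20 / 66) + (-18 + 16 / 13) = -192 / 13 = -14.77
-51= -51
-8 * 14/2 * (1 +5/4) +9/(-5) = -639/5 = -127.80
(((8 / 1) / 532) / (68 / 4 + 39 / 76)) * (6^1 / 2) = 24 / 9317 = 0.00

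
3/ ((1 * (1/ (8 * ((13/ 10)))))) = 156/ 5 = 31.20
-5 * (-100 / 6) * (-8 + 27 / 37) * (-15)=336250 / 37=9087.84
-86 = -86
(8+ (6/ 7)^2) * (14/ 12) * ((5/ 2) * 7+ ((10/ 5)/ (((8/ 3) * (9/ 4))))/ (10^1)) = 56282/ 315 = 178.67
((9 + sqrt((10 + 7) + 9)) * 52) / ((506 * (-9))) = -0.16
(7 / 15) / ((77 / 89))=89 / 165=0.54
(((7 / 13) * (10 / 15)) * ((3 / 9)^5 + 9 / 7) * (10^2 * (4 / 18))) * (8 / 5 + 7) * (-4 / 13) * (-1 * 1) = 30189440 / 1108809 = 27.23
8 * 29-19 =213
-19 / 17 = -1.12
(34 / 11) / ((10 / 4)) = 68 / 55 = 1.24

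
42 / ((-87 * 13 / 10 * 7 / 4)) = -80 / 377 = -0.21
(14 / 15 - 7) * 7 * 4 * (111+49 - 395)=119756 / 3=39918.67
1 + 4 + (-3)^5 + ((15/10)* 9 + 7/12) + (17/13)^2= -450635/2028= -222.21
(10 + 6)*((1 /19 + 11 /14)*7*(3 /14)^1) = 2676 /133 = 20.12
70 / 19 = 3.68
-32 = -32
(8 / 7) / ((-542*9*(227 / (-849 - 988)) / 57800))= 424714400 / 3875571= 109.59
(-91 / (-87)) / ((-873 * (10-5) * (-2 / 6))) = 91 / 126585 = 0.00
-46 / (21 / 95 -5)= 2185 / 227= 9.63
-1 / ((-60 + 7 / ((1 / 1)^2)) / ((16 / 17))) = 16 / 901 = 0.02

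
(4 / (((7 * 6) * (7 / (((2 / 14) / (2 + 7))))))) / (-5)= -2 / 46305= -0.00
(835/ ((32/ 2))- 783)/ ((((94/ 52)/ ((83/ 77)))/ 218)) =-125020493/ 1316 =-95000.37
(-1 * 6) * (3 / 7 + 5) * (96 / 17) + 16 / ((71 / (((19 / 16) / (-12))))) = -18650837 / 101388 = -183.96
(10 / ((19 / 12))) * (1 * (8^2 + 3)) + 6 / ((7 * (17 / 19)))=958926 / 2261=424.12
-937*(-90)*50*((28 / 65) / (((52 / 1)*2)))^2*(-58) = -4195.68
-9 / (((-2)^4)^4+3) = -9 / 65539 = -0.00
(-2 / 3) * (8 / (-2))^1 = 8 / 3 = 2.67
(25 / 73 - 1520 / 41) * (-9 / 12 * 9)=2968245 / 11972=247.93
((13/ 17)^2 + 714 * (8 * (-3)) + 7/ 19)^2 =8852653735685764/ 30151081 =293609828.97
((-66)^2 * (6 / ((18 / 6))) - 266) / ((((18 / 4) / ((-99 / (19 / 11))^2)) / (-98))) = -218132510904 / 361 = -604245182.56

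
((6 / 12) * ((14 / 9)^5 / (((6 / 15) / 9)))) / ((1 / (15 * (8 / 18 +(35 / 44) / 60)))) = 304626875 / 433026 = 703.48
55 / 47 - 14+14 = 55 / 47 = 1.17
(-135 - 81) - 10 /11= -216.91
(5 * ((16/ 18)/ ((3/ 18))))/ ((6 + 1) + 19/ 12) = 320/ 103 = 3.11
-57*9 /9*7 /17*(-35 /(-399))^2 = -175 /969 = -0.18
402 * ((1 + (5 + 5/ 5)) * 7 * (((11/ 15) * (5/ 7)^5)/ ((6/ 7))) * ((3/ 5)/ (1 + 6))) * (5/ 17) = 460625/ 5831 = 79.00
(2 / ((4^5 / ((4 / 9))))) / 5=0.00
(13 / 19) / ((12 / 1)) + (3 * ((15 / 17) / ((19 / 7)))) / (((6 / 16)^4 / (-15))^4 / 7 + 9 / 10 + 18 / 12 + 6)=2313653939817453805487 / 13364713369199344157772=0.17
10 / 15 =0.67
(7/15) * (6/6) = 7/15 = 0.47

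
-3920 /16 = -245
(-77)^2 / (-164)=-5929 / 164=-36.15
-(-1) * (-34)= -34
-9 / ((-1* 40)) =9 / 40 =0.22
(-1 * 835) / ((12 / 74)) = -30895 / 6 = -5149.17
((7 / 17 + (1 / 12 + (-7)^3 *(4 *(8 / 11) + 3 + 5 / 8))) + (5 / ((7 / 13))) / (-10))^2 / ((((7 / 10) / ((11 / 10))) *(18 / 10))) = 4386808.78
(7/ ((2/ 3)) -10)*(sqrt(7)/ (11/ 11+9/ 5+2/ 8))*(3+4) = 70*sqrt(7)/ 61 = 3.04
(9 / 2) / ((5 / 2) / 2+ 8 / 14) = 42 / 17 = 2.47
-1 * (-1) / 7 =1 / 7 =0.14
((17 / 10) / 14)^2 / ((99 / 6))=289 / 323400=0.00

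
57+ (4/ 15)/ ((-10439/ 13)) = 686561/ 12045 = 57.00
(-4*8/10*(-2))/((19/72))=2304/95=24.25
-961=-961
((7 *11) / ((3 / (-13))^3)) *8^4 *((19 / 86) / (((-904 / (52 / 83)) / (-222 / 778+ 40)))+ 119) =-3053808042.64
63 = 63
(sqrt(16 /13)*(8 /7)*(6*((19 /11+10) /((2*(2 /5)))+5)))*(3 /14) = 62280*sqrt(13) /7007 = 32.05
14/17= 0.82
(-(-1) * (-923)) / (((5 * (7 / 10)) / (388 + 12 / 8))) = -719017 / 7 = -102716.71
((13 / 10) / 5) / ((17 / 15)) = 0.23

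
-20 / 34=-10 / 17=-0.59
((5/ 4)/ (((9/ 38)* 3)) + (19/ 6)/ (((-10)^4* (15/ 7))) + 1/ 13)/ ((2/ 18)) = 64455187/ 3900000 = 16.53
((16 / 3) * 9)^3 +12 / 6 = 110594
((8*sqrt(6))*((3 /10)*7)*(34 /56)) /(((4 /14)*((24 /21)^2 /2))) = 17493*sqrt(6) /320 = 133.90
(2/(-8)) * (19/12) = -19/48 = -0.40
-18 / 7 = -2.57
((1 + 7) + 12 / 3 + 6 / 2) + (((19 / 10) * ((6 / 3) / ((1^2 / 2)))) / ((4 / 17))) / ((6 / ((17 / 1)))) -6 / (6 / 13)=5611 / 60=93.52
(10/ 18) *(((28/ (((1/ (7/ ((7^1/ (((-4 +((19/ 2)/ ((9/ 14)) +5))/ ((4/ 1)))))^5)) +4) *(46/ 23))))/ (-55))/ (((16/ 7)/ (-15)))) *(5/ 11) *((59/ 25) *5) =26080135268705/ 34132948579488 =0.76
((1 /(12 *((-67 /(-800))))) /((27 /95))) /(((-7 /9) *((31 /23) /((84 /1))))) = -280.53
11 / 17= 0.65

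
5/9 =0.56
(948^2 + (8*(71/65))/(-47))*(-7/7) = -2745540152/3055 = -898703.81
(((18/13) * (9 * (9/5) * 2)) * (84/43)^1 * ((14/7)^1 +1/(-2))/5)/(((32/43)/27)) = 1240029/1300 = 953.87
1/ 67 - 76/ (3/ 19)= -96745/ 201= -481.32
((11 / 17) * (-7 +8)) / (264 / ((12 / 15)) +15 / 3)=11 / 5695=0.00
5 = 5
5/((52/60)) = 75/13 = 5.77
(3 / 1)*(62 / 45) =62 / 15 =4.13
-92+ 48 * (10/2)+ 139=287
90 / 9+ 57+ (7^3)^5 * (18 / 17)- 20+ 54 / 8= 341824428719551 / 68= 5026829834111.04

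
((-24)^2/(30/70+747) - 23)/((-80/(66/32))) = 79959/139520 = 0.57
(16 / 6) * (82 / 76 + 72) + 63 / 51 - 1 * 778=-563849 / 969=-581.89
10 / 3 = 3.33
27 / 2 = 13.50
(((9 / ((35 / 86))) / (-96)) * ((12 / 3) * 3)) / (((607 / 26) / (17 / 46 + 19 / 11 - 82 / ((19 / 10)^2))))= 18947646549 / 7761478340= 2.44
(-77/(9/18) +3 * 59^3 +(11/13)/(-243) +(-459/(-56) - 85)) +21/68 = 1852257504415/3007368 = 615906.50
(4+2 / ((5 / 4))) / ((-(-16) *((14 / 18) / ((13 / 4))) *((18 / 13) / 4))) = 169 / 40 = 4.22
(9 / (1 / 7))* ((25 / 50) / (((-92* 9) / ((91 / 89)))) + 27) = 27854939 / 16376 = 1700.96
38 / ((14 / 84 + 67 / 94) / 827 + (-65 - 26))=-4431066 / 10611113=-0.42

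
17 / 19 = 0.89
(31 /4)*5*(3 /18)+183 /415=6.90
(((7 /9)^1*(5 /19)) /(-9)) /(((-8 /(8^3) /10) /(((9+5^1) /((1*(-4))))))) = -78400 /1539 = -50.94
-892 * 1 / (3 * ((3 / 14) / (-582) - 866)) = 2422672 / 7056171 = 0.34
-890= -890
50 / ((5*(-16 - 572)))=-5 / 294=-0.02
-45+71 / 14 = -559 / 14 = -39.93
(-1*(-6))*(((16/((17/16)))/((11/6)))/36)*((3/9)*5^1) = 1280/561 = 2.28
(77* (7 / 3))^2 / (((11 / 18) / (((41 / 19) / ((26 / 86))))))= 93125186 / 247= 377025.04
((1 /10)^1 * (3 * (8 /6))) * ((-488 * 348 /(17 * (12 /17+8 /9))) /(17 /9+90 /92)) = -5186592 /5935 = -873.90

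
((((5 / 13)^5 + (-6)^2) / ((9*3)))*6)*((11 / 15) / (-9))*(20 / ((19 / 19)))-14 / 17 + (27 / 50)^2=-52042275486793 / 3834528457500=-13.57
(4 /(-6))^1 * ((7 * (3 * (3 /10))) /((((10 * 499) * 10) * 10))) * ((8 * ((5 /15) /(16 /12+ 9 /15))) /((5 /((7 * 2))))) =-294 /9044375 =-0.00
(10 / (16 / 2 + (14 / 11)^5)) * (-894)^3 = -630115312.79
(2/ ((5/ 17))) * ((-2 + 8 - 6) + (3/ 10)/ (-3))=-17/ 25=-0.68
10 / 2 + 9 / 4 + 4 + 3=57 / 4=14.25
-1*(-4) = 4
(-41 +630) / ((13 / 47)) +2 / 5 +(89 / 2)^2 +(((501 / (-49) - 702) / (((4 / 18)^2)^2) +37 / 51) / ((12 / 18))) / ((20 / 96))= -227267341501 / 108290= -2098691.86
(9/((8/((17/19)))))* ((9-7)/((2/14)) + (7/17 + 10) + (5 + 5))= 5265/152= 34.64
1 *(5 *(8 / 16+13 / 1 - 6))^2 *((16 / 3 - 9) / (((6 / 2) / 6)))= -20625 / 2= -10312.50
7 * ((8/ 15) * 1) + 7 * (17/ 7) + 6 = 401/ 15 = 26.73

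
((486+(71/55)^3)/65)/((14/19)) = 118700543/11646250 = 10.19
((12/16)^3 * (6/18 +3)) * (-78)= -1755/16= -109.69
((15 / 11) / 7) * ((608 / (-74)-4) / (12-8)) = -1695 / 2849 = -0.59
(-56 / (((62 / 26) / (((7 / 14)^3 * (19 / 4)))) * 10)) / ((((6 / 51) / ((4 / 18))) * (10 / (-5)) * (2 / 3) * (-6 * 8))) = -29393 / 714240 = -0.04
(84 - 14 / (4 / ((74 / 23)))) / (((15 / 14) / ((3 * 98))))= 2295356 / 115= 19959.62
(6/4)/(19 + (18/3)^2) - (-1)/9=137/990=0.14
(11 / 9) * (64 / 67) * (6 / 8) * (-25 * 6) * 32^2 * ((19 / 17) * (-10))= 1712128000 / 1139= 1503185.25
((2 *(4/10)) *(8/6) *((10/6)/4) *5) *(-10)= -200/9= -22.22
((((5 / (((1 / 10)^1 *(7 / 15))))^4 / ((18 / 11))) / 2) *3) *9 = 2610351562500 / 2401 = 1087193487.09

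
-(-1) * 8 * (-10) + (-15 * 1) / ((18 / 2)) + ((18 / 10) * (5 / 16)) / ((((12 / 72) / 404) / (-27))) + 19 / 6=-36893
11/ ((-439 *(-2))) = 11/ 878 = 0.01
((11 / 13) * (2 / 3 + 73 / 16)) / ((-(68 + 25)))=-2761 / 58032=-0.05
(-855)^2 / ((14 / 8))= 2924100 / 7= 417728.57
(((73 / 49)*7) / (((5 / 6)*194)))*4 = 876 / 3395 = 0.26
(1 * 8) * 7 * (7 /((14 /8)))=224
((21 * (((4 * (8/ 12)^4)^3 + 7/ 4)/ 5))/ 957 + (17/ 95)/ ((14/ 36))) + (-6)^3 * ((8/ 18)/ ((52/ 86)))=-928003353452423/ 5862336299820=-158.30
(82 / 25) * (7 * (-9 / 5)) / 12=-861 / 250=-3.44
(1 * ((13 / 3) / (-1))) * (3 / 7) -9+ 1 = -69 / 7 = -9.86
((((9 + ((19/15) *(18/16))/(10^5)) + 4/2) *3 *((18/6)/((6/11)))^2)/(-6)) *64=-5324006897/500000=-10648.01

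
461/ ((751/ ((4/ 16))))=0.15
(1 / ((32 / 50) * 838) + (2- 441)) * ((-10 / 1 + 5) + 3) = 5886087 / 6704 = 878.00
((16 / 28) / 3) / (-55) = -4 / 1155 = -0.00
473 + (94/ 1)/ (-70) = 16508/ 35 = 471.66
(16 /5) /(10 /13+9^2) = 208 /5315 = 0.04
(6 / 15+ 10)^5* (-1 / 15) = -380204032 / 46875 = -8111.02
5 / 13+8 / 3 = 119 / 39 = 3.05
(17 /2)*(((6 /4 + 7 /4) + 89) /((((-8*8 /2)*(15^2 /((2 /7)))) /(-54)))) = 18819 /11200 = 1.68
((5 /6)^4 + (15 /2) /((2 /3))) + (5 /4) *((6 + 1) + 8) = 39505 /1296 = 30.48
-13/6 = -2.17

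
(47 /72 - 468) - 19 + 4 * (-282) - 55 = -120193 /72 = -1669.35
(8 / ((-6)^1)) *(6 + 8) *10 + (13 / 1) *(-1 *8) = -872 / 3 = -290.67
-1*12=-12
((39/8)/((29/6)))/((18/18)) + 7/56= 263/232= 1.13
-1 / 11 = -0.09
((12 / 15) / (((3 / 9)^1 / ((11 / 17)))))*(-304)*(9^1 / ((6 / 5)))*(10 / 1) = -601920 / 17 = -35407.06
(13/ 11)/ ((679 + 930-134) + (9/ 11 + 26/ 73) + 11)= 949/ 1194201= 0.00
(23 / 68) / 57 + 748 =2899271 / 3876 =748.01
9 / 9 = 1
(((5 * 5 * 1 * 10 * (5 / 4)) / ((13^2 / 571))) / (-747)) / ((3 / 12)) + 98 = 11658064 / 126243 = 92.35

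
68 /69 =0.99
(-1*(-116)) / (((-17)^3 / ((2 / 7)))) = -232 / 34391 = -0.01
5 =5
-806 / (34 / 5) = -2015 / 17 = -118.53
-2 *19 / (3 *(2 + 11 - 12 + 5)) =-19 / 9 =-2.11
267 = 267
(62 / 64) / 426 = 31 / 13632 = 0.00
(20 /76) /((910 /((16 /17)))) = 8 /29393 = 0.00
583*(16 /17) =548.71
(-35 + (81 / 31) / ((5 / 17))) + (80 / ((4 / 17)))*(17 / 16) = 207783 / 620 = 335.13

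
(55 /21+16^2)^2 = 29495761 /441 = 66883.81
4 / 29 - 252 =-7304 / 29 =-251.86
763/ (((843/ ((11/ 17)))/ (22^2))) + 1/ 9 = 283.57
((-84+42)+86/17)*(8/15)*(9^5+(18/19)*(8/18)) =-5636621536/4845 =-1163389.38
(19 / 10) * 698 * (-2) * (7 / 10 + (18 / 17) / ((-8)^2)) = -12923819 / 6800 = -1900.56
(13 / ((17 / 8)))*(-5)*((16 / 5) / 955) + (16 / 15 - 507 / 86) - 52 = -47692727 / 837726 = -56.93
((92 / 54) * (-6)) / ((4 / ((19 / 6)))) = -437 / 54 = -8.09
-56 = -56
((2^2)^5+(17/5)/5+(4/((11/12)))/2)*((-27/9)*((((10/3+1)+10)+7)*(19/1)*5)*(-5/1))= 343382592/11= 31216599.27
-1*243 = -243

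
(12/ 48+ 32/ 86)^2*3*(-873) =-29984931/ 29584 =-1013.55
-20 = -20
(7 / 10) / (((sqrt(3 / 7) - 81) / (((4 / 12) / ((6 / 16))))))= -147 / 19135 - 7 * sqrt(21) / 516645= -0.01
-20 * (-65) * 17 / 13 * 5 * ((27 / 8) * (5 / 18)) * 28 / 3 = 74375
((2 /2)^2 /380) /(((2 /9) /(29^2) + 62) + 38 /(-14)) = 52983 /1193636620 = 0.00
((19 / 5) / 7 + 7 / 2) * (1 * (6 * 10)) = 1698 / 7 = 242.57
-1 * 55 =-55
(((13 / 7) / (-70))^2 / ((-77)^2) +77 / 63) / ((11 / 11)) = 15659083421 / 12811976100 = 1.22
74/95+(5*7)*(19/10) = 12783/190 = 67.28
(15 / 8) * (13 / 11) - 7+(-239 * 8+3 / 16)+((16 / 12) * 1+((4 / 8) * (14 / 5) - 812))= -7196279 / 2640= -2725.86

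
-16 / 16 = -1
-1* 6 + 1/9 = -53/9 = -5.89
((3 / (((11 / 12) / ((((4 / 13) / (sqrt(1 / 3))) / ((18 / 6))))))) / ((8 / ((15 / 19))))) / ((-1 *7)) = -90 *sqrt(3) / 19019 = -0.01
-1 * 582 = -582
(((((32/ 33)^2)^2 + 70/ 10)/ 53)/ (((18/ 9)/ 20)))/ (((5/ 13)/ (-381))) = -30873775946/ 20951271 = -1473.60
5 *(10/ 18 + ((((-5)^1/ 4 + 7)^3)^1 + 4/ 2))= 554875/ 576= 963.32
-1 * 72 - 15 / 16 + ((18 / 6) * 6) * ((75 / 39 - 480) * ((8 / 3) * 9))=-206602.17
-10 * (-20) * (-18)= -3600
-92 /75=-1.23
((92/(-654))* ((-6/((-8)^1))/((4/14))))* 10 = -805/218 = -3.69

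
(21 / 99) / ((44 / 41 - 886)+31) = -287 / 1155363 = -0.00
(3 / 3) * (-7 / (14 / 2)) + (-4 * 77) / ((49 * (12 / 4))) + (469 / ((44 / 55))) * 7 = 344455 / 84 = 4100.65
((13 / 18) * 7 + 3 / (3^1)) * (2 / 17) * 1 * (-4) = -436 / 153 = -2.85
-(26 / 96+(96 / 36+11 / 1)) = -223 / 16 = -13.94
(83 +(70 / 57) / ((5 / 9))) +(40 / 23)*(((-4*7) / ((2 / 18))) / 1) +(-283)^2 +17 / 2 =69696649 / 874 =79744.45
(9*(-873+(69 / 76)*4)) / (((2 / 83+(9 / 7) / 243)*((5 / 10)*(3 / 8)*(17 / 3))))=-37312972704 / 148903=-250585.77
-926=-926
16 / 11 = 1.45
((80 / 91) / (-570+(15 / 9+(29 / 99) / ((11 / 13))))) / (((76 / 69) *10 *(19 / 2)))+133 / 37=3.59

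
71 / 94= 0.76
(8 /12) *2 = 4 /3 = 1.33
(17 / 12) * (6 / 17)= 1 / 2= 0.50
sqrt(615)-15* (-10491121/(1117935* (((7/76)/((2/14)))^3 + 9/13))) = sqrt(615) + 4605350332096/31418106993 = 171.38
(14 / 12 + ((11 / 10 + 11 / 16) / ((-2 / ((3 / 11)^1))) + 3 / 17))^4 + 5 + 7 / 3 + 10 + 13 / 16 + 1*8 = 122398111970303281 / 4433642127360000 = 27.61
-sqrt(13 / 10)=-sqrt(130) / 10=-1.14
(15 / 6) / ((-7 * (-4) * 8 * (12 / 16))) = 5 / 336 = 0.01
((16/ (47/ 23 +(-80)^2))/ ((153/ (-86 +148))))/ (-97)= -22816/ 2185292727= -0.00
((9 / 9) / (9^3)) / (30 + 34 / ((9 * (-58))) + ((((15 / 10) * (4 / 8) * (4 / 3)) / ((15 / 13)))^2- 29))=725 / 891081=0.00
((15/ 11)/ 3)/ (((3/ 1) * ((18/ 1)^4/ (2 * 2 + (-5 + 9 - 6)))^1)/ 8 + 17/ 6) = 6/ 259853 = 0.00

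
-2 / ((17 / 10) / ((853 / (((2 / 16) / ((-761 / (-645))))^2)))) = -126461494528 / 1414485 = -89404.62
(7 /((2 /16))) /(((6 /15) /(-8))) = -1120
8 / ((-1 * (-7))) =8 / 7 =1.14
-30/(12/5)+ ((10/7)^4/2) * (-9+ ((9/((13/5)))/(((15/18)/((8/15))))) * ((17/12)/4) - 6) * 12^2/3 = -12783475/8918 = -1433.45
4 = 4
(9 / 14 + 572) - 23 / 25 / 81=16234103 / 28350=572.63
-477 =-477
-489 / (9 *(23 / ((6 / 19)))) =-326 / 437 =-0.75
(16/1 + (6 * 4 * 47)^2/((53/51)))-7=64892061/53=1224378.51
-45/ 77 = -0.58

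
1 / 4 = 0.25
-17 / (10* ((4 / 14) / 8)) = -238 / 5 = -47.60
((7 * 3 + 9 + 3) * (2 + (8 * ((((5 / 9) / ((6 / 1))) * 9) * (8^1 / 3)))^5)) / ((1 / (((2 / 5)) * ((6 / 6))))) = 2306869798156 / 98415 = 23440225.56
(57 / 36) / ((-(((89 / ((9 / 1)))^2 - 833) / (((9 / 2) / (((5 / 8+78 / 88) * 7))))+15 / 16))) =203148 / 221651363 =0.00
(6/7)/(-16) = -3/56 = -0.05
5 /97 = 0.05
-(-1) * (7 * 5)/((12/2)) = 35/6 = 5.83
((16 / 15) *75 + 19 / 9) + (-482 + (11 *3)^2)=6202 / 9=689.11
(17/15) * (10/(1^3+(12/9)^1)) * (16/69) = 544/483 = 1.13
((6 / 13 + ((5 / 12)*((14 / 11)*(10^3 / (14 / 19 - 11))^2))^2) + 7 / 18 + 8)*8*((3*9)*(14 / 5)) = 7152018977287664872 / 466543935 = 15329786630.47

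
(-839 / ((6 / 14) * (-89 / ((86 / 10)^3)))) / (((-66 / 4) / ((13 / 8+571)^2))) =-1088788290862419 / 3916000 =-278035825.04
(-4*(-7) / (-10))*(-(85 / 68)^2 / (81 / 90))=175 / 36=4.86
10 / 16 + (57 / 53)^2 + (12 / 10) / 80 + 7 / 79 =10458926 / 5547775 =1.89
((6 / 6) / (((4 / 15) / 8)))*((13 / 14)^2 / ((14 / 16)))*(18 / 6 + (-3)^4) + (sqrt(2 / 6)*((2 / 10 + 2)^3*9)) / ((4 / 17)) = 67881*sqrt(3) / 500 + 121680 / 49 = 2718.41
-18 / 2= -9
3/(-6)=-1/2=-0.50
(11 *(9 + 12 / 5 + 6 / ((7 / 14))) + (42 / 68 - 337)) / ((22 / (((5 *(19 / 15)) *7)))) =-1785791 / 11220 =-159.16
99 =99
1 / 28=0.04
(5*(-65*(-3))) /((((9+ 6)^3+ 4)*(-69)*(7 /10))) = -3250 /544019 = -0.01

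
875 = 875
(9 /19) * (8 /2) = 1.89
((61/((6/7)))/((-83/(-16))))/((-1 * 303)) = -3416/75447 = -0.05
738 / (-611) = -738 / 611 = -1.21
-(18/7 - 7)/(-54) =-31/378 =-0.08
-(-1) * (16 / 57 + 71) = 71.28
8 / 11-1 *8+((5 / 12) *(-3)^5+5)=-4555 / 44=-103.52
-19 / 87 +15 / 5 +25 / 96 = 3.04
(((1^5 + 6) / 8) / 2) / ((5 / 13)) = 91 / 80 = 1.14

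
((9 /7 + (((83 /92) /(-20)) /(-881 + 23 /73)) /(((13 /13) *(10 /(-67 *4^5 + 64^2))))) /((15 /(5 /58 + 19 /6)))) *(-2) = -7772945354 /18760625625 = -0.41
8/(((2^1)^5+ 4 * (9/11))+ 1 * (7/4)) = 352/1629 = 0.22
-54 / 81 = -0.67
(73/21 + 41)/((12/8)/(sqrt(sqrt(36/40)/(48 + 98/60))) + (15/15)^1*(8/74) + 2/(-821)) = -166847608673934408268240*sqrt(10)/13214993576164566519385927 - 50050172953546560000/13214993576164566519385927 + 23681839623206913600*10^(3/4)*sqrt(1489)/13214993576164566519385927 + 2368378415274815663534732*10^(1/4)*sqrt(1489)/39644980728493699558157781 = 4.06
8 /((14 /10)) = 40 /7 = 5.71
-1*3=-3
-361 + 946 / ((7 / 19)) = 15447 / 7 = 2206.71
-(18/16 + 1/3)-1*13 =-347/24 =-14.46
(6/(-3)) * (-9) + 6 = 24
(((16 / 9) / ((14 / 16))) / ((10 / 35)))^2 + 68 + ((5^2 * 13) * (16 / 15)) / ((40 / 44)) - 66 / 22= 40249 / 81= 496.90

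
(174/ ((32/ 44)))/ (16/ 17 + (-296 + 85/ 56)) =-227766/ 279451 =-0.82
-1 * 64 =-64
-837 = -837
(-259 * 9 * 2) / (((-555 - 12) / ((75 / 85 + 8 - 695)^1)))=-95904 / 17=-5641.41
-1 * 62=-62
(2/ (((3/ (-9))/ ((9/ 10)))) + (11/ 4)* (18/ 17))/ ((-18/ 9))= 423/ 340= 1.24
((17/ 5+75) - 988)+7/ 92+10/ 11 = -4597591/ 5060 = -908.61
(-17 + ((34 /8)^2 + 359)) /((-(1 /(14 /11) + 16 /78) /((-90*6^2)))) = 636964965 /541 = 1177384.41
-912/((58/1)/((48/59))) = -12.79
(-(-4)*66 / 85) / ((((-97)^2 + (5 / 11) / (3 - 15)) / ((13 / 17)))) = 453024 / 1794665435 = 0.00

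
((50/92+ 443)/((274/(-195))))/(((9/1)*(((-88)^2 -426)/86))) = -19008795/46118036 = -0.41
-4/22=-2/11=-0.18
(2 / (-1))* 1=-2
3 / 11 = 0.27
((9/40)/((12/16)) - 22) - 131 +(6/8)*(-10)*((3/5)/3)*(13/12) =-6173/40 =-154.32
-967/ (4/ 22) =-10637/ 2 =-5318.50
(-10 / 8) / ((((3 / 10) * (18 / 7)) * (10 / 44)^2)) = -847 / 27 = -31.37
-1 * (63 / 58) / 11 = -63 / 638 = -0.10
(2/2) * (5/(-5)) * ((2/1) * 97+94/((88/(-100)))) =-959/11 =-87.18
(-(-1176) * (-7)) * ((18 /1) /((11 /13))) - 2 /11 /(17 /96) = -2977008 /17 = -175118.12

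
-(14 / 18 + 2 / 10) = -44 / 45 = -0.98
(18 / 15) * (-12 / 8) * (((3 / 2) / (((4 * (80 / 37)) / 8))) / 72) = -111 / 3200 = -0.03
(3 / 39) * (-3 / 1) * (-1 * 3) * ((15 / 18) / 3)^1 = 5 / 26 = 0.19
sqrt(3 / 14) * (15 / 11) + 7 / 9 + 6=15 * sqrt(42) / 154 + 61 / 9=7.41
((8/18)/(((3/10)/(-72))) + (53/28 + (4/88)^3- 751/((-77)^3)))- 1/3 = -383872683/3652264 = -105.11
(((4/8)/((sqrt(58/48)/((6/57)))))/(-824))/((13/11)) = -11 * sqrt(174)/2951156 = -0.00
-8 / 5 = -1.60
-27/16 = -1.69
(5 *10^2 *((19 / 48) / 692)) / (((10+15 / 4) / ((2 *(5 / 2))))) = 2375 / 22836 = 0.10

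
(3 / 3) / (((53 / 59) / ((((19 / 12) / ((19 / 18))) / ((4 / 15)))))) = 2655 / 424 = 6.26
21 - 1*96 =-75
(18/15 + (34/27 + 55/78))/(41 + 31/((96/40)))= 22214/378495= 0.06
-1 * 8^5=-32768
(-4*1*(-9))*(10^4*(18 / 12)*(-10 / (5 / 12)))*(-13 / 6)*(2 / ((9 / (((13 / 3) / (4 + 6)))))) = 2704000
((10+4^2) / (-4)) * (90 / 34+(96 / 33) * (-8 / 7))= 11531 / 2618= 4.40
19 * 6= 114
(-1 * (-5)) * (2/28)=5/14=0.36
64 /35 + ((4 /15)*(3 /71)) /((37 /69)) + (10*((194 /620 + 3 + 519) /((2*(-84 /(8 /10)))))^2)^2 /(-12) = -5233709511062437755269 /16507114094268000000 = -317.06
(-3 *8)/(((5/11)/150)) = -7920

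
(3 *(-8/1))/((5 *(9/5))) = -8/3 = -2.67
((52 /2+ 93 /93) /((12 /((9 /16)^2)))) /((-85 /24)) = -2187 /10880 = -0.20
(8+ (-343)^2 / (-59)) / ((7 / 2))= -234354 / 413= -567.44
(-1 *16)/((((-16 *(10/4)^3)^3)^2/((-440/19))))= 22/14495849609375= 0.00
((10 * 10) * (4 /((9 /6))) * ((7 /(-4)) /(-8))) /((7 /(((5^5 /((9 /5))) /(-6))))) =-390625 /162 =-2411.27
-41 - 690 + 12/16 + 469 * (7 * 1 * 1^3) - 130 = 9691/4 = 2422.75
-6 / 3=-2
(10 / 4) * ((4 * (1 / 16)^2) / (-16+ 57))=5 / 5248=0.00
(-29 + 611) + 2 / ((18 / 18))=584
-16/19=-0.84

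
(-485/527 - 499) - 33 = -280849/527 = -532.92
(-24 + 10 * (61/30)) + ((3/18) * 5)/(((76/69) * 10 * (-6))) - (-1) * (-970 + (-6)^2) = -570109/608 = -937.68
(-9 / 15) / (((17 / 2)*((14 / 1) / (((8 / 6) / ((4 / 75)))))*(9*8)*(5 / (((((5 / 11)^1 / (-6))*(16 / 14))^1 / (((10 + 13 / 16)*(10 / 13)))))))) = 52 / 14266791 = 0.00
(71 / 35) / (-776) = -71 / 27160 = -0.00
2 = 2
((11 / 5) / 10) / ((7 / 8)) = 44 / 175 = 0.25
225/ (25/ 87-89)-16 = -143063/ 7718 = -18.54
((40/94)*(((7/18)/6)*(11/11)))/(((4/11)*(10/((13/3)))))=1001/30456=0.03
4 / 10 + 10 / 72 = 97 / 180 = 0.54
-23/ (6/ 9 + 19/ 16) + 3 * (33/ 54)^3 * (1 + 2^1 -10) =-2975389/ 173016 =-17.20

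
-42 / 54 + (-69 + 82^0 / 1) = -619 / 9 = -68.78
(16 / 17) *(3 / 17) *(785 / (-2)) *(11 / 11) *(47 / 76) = -221370 / 5491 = -40.32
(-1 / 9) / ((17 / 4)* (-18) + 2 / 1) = 2 / 1341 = 0.00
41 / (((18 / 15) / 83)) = 17015 / 6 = 2835.83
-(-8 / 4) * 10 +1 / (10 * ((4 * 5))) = 4001 / 200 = 20.00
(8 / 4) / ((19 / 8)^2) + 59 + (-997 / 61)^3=-352897215366 / 81940141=-4306.77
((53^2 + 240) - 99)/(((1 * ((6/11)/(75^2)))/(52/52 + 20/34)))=48317095.59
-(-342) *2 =684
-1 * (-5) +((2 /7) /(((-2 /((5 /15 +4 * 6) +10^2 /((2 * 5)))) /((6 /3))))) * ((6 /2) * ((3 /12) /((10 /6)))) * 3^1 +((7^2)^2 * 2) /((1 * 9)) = 330947 /630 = 525.31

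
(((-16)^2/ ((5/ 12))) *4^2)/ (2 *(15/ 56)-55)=-1376256/ 7625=-180.49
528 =528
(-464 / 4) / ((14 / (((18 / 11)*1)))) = -1044 / 77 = -13.56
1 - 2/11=9/11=0.82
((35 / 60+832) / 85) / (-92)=-9991 / 93840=-0.11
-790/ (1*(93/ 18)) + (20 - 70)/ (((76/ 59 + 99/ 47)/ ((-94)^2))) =-38023071020/ 291803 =-130303.91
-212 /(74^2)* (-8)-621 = -620.69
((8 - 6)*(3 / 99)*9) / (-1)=-6 / 11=-0.55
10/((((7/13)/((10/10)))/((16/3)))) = 2080/21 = 99.05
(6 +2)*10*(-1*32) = -2560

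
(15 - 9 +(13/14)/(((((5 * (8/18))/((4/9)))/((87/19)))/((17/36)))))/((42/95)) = 102169/7056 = 14.48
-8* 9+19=-53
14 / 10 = 7 / 5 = 1.40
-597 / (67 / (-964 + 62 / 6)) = 569339 / 67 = 8497.60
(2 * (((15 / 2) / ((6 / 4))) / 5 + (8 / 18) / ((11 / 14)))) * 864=29760 / 11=2705.45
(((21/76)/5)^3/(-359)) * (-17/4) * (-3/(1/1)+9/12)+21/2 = 3309438647067/315184768000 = 10.50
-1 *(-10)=10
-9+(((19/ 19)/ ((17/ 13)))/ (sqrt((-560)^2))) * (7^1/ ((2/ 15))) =-4857/ 544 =-8.93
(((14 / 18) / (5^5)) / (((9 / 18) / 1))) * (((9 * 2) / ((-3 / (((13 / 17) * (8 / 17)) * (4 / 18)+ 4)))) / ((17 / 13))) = -3862768 / 414534375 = -0.01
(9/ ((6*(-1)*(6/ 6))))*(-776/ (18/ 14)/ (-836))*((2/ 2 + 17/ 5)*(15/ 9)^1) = -1358/ 171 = -7.94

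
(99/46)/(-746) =-99/34316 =-0.00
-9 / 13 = -0.69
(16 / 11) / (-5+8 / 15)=-0.33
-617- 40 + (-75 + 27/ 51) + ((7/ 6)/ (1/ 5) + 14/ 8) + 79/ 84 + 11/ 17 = -257861/ 357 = -722.30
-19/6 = -3.17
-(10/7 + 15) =-115/7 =-16.43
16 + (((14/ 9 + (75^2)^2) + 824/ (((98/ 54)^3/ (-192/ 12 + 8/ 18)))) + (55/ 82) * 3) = 392430224359757/ 12403566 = 31638500.12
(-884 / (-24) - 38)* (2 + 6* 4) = -91 / 3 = -30.33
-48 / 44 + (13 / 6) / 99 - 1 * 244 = -245.07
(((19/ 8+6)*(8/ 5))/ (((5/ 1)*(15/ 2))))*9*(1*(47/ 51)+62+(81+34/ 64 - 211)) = -1455307/ 6800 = -214.02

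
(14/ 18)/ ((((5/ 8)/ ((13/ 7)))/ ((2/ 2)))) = 104/ 45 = 2.31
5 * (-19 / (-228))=5 / 12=0.42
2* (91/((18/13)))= 1183/9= 131.44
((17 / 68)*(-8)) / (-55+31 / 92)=0.04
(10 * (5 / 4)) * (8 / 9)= 100 / 9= 11.11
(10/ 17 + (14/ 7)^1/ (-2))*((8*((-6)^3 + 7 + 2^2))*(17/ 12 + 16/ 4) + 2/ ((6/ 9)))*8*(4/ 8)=745948/ 51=14626.43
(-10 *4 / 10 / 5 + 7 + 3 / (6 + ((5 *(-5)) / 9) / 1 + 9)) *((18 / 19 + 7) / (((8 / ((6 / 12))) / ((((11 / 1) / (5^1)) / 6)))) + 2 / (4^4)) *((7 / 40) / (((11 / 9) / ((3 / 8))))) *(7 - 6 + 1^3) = 309497643 / 2354176000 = 0.13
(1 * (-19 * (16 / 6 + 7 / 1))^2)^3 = 27983987175790801 / 729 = 38386813684212.35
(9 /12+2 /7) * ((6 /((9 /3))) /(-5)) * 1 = -0.41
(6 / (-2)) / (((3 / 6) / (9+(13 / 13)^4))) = -60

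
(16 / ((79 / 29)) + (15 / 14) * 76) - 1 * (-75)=89753 / 553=162.30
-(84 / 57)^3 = -21952 / 6859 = -3.20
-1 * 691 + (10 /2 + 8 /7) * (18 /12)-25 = -9895 /14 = -706.79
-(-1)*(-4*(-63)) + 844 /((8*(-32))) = 15917 /64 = 248.70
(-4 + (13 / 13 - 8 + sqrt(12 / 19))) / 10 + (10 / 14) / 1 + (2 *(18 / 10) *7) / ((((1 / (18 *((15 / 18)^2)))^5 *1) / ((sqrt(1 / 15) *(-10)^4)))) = 19856604069.60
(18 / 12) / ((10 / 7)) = 21 / 20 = 1.05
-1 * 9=-9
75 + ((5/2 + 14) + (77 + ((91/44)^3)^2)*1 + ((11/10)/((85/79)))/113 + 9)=89131067643495457/348484472934400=255.77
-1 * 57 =-57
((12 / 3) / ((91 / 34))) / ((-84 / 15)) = -170 / 637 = -0.27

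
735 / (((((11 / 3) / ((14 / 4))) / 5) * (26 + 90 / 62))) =2392425 / 18722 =127.79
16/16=1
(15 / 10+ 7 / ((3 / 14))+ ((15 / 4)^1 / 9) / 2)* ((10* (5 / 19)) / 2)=6875 / 152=45.23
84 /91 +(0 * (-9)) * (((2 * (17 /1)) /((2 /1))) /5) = 12 /13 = 0.92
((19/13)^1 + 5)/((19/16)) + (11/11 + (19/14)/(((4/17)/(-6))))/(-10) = 608747/69160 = 8.80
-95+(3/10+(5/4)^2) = -7451/80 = -93.14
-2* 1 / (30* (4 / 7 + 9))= -7 / 1005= -0.01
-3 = -3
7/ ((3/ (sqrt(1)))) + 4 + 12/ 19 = 6.96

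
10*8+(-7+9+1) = 83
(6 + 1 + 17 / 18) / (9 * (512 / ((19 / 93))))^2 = 51623 / 3305699278848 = 0.00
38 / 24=19 / 12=1.58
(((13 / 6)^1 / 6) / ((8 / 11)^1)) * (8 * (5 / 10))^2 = 143 / 18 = 7.94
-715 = -715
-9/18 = -1/2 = -0.50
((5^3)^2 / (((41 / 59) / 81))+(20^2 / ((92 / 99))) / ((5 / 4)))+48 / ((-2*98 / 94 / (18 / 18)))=84170050701 / 46207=1821586.57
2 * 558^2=622728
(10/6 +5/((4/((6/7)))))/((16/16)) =2.74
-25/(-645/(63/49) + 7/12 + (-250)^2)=-300/743987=-0.00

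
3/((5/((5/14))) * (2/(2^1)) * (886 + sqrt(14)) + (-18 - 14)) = 9279/38265910 - 21 * sqrt(14)/76531820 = 0.00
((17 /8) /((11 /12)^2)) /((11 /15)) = 4590 /1331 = 3.45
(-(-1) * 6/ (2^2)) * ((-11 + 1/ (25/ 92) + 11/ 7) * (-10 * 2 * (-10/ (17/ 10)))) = -1014.45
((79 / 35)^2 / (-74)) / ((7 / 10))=-6241 / 63455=-0.10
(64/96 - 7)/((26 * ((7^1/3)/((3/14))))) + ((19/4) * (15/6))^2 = 5748013/40768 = 140.99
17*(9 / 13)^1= 153 / 13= 11.77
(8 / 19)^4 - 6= -5.97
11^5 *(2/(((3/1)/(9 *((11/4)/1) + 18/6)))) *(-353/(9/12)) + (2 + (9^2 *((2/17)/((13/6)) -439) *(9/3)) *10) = -930448482766/663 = -1403391376.72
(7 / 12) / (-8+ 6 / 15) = -35 / 456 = -0.08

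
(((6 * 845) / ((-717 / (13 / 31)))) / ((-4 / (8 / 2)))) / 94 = 10985 / 348223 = 0.03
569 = 569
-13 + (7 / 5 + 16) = 22 / 5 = 4.40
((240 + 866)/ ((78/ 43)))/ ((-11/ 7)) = -166453/ 429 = -388.00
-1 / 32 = -0.03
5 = 5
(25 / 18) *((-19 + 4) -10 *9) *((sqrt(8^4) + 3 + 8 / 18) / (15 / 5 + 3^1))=-531125 / 324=-1639.27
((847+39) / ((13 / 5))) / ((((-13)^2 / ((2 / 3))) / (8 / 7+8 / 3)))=708800 / 138411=5.12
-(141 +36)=-177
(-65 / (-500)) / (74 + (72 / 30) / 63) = 21 / 11960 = 0.00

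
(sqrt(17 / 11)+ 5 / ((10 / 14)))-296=-289+ sqrt(187) / 11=-287.76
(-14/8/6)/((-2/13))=91/48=1.90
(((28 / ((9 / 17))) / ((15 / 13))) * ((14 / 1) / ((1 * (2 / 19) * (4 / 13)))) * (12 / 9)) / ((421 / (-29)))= -310272508 / 170505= -1819.73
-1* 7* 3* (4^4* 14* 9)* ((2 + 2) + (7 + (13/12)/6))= -7573440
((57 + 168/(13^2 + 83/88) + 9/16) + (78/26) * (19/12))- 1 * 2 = 4889373/79760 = 61.30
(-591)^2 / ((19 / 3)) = 1047843 / 19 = 55149.63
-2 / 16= -1 / 8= -0.12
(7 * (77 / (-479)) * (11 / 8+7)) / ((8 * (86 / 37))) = -1336181 / 2636416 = -0.51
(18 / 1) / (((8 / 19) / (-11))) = -1881 / 4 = -470.25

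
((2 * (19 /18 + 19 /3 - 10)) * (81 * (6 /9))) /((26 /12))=-1692 /13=-130.15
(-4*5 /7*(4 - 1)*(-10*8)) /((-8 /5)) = -3000 /7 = -428.57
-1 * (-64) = 64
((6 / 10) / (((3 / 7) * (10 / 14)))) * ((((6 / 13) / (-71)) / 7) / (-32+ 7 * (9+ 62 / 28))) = -0.00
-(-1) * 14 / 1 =14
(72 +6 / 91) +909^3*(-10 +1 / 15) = -3394673823147 / 455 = -7460821589.33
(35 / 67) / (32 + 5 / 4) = 20 / 1273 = 0.02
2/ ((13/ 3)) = 6/ 13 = 0.46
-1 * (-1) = 1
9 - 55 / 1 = -46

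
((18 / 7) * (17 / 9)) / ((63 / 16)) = 1.23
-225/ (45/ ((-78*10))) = 3900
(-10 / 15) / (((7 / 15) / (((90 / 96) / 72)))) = -25 / 1344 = -0.02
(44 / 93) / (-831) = -44 / 77283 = -0.00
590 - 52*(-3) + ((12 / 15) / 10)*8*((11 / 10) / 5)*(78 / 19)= 8865614 / 11875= 746.58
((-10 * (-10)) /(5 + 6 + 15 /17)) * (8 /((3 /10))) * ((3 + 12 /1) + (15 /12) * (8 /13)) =13940000 /3939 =3538.97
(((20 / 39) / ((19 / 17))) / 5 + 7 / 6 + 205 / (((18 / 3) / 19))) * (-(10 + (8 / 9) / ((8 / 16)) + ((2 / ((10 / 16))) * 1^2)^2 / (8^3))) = -170583479 / 22230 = -7673.57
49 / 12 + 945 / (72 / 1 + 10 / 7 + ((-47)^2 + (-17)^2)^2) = 1070212969 / 262083252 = 4.08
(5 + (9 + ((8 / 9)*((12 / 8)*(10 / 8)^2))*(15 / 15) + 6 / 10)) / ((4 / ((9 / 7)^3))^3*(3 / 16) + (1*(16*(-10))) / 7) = -301628374047 / 390650501680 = -0.77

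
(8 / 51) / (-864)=-0.00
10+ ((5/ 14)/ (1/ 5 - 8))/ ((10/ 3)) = 3635/ 364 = 9.99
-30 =-30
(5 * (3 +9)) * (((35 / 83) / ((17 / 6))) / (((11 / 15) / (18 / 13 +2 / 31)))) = 110376000 / 6254963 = 17.65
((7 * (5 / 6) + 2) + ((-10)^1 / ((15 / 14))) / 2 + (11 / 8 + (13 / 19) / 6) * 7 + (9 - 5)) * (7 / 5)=24.63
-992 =-992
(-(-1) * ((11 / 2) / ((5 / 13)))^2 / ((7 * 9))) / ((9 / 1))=20449 / 56700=0.36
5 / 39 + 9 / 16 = 431 / 624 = 0.69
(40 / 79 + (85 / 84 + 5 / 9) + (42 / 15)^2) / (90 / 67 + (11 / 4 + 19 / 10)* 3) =330584231 / 509968305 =0.65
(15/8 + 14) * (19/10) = 2413/80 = 30.16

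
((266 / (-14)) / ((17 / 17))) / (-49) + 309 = 15160 / 49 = 309.39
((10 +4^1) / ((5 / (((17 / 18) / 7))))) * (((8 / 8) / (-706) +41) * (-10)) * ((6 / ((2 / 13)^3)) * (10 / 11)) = -5405334025 / 23298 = -232008.50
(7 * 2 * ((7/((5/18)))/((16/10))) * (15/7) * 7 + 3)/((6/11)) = 24277/4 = 6069.25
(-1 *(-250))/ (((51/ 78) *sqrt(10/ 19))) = 650 *sqrt(190)/ 17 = 527.04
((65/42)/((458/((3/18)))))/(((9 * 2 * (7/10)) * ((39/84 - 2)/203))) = -9425/1595214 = -0.01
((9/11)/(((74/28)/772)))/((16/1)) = 12159/814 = 14.94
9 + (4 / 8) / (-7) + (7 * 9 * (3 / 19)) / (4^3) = 77323 / 8512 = 9.08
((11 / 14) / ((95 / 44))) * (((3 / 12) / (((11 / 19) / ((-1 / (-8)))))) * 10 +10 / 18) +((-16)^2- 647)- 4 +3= -3749975 / 9576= -391.60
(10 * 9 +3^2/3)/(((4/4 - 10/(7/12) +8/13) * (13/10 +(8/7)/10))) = -4.23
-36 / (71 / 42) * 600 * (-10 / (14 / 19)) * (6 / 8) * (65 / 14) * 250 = 75026250000 / 497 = 150958249.50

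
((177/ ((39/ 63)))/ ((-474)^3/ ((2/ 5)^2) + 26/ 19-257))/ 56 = -3363/ 438410447176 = -0.00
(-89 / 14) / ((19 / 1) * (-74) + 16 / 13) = 1157 / 255668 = 0.00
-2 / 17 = -0.12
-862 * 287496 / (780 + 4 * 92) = -61955388 / 287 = -215872.43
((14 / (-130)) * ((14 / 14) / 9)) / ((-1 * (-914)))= -0.00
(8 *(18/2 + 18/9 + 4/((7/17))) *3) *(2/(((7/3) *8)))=2610/49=53.27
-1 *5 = -5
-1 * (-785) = 785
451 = 451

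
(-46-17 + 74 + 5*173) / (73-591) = -1.69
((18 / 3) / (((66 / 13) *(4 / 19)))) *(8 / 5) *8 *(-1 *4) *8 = -126464 / 55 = -2299.35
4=4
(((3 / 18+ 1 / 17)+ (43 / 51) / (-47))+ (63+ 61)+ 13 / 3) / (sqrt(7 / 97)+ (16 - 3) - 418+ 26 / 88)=-23416635039050 / 73726071711597 - 596505800*sqrt(679) / 73726071711597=-0.32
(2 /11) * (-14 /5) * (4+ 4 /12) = -364 /165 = -2.21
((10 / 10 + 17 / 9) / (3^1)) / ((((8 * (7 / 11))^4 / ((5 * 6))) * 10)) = 190333 / 44255232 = 0.00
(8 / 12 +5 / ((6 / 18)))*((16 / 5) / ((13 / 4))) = 3008 / 195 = 15.43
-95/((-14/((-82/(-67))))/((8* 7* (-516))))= -16078560/67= -239978.51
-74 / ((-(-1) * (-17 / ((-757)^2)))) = 42405626 / 17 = 2494448.59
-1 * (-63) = 63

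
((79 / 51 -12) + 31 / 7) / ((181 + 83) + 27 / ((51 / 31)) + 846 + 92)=-2150 / 434973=-0.00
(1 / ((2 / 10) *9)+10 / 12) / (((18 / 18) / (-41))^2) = 42025 / 18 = 2334.72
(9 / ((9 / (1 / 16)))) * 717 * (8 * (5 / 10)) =717 / 4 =179.25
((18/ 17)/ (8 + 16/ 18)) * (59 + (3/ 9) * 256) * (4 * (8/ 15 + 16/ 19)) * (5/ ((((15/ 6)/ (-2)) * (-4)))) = 763812/ 8075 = 94.59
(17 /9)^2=289 /81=3.57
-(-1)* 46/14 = 23/7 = 3.29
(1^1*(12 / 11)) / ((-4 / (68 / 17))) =-12 / 11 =-1.09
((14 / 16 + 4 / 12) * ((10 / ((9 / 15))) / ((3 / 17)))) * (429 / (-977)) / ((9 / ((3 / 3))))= -1762475 / 316548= -5.57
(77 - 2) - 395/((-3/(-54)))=-7035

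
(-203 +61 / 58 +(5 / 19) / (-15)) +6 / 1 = -195.97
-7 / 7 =-1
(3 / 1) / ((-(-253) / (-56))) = -168 / 253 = -0.66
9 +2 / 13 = 119 / 13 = 9.15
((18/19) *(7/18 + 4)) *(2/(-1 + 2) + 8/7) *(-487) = -846406/133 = -6363.95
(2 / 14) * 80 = 11.43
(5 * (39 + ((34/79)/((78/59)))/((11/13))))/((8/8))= 513380/2607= 196.92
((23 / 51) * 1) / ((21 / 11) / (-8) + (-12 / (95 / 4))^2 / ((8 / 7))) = -18266600 / 617967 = -29.56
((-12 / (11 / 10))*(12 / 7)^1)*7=-1440 / 11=-130.91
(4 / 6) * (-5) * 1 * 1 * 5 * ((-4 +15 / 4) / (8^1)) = 25 / 48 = 0.52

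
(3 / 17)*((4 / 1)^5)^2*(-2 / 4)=-92521.41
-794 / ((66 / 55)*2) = -1985 / 6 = -330.83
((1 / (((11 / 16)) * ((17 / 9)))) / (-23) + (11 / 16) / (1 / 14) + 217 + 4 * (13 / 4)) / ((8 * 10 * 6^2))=183197 / 2202112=0.08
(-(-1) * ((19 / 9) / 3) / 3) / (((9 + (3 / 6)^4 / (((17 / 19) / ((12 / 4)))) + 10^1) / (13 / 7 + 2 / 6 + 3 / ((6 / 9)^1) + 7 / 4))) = 48212 / 467775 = 0.10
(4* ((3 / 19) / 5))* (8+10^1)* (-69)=-14904 / 95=-156.88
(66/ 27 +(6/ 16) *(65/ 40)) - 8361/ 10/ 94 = -790619/ 135360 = -5.84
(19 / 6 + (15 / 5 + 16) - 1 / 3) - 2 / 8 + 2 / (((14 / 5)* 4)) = 21.76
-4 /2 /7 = -2 /7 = -0.29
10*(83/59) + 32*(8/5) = 19254/295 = 65.27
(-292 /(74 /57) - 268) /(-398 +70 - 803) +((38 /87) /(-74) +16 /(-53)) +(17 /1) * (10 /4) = 63029559 /1478594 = 42.63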